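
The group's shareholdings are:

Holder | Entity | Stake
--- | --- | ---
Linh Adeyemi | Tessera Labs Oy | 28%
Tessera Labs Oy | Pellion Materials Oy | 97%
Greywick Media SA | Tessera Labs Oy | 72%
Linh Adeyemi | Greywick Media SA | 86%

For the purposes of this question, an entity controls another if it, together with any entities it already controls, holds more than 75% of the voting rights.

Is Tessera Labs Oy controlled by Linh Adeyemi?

Yes

Linh holds 86% of Greywick, so Linh controls Greywick.
Greywick and Linh together hold 72% + 28% = 100% of Tessera, so Linh controls Tessera.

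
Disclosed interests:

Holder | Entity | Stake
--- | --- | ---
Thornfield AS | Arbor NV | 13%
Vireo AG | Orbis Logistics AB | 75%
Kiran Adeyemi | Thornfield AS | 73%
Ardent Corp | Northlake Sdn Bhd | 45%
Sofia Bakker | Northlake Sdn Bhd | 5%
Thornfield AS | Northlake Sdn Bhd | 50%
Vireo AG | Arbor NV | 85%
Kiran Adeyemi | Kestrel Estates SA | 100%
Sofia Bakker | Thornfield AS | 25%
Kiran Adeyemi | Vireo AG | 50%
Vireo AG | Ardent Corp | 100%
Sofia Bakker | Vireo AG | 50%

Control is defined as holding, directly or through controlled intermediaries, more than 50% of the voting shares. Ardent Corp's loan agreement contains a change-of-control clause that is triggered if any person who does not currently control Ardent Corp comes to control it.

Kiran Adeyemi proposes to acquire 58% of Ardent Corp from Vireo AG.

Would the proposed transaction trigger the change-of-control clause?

The purchase adds only to Kiran's holdings (Vireo's stake shrinks), so Kiran is the only person who could newly come to control Ardent.
Kiran holds 73% of Thornfield, so Kiran controls Thornfield.
Kiran holds 100% of Kestrel, so Kiran controls Kestrel.
Neither Kiran nor any entity Kiran controls holds any voting interest in Ardent.
So before the transaction, Kiran does not control Ardent.
After the purchase, Kiran holds 58% of Ardent directly, and Vireo's stake falls to 42%.
Kiran holds 58% of Ardent, so Kiran controls Ardent.
Kiran did not control Ardent before and does after, so the clause is triggered.

Yes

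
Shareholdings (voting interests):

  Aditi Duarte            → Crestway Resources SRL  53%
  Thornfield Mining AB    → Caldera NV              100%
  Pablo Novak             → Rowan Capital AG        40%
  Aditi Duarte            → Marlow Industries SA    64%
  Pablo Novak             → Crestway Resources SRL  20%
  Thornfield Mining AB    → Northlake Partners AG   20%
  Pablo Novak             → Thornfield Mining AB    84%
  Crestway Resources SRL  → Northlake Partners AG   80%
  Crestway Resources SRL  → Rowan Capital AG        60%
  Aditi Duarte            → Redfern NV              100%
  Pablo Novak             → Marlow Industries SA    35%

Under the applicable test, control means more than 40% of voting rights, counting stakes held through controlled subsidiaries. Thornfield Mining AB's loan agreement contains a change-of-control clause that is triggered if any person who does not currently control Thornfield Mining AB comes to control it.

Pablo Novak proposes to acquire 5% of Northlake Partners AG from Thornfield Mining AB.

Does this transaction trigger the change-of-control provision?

No

The purchase adds only to Pablo's holdings (Thornfield's stake shrinks), so Pablo is the only person who could newly come to control Thornfield.
Pablo holds 84% of Thornfield, so Pablo controls Thornfield.
So Pablo already controls Thornfield before the transaction.
After the purchase, Pablo holds 5% of Northlake directly, and Thornfield's stake falls to 15%.
Pablo controlled Thornfield already, so this is not a new person acquiring control; every other person's position is unchanged or reduced.
No new person acquires control, so the clause is not triggered.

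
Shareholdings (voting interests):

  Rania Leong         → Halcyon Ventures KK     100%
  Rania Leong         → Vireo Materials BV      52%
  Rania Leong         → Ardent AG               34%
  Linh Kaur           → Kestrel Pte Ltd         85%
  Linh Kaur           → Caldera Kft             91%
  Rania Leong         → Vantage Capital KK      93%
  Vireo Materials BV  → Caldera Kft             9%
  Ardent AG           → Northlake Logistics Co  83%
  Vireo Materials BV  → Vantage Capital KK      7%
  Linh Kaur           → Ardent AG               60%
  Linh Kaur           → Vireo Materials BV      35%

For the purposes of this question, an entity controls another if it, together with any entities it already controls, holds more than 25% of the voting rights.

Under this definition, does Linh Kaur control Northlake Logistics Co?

Yes

Linh holds 60% of Ardent, so Linh controls Ardent.
Ardent holds 83% of Northlake, so Linh controls Northlake.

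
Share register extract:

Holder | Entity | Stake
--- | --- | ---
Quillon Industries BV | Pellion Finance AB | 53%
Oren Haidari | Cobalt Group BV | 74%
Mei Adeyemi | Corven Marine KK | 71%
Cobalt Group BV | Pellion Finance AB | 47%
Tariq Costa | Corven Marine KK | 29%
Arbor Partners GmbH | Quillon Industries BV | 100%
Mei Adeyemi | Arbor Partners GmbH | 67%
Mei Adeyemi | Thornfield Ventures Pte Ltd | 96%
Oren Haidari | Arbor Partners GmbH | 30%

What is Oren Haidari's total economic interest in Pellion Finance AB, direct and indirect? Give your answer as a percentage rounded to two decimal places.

50.68%

Oren reaches Pellion along 2 paths.
Via Arbor → Quillon: 30% × 100% × 53% = 15.9%.
Via Cobalt: 74% × 47% = 34.78%.
Total: 15.9% + 34.78% = 50.68%.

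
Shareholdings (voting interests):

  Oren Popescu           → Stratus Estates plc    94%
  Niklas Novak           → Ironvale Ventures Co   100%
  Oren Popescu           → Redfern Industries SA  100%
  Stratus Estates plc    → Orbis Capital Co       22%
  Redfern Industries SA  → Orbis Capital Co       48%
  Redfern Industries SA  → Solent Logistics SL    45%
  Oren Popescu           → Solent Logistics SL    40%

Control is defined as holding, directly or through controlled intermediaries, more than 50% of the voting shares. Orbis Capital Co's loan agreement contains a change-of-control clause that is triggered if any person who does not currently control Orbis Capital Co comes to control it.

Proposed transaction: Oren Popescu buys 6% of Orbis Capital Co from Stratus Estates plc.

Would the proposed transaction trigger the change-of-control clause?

No

The purchase adds only to Oren's holdings (Stratus's stake shrinks), so Oren is the only person who could newly come to control Orbis.
Oren holds 94% of Stratus, so Oren controls Stratus.
Oren holds 100% of Redfern, so Oren controls Redfern.
Stratus and Redfern together hold 22% + 48% = 70% of Orbis, so Oren controls Orbis.
So Oren already controls Orbis before the transaction.
After the purchase, Oren holds 6% of Orbis directly, and Stratus's stake falls to 16%.
Oren controlled Orbis already, so this is not a new person acquiring control; every other person's position is unchanged or reduced.
No new person acquires control, so the clause is not triggered.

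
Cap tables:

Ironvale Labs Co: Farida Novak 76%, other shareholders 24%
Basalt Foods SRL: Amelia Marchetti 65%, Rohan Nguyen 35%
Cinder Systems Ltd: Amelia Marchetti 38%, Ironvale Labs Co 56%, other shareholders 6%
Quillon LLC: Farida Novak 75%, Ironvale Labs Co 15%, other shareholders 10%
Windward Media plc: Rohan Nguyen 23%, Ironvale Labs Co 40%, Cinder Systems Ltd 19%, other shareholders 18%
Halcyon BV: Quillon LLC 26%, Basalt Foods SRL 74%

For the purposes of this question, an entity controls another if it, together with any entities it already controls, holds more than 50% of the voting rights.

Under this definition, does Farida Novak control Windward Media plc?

Farida holds 76% of Ironvale, so Farida controls Ironvale.
Ironvale holds 56% of Cinder, so Farida controls Cinder.
Ironvale and Cinder together hold 40% + 19% = 59% of Windward, so Farida controls Windward.

Yes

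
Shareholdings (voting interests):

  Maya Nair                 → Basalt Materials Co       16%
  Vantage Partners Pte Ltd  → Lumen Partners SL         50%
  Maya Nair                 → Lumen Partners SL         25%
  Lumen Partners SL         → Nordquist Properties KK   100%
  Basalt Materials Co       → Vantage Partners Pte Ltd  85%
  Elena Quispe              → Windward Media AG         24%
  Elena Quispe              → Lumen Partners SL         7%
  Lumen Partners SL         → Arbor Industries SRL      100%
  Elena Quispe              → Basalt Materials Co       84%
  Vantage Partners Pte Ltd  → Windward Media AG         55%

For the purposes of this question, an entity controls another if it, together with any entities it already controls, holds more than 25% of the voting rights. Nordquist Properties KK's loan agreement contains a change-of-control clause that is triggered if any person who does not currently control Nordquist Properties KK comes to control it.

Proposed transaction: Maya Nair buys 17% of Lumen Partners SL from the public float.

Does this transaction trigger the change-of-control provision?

The purchase changes only Maya's holdings, so Maya is the only person who could newly come to control Nordquist.
Maya's largest direct stake is 25% in Lumen, which does not meet the threshold, so Maya controls no company.
Neither Maya nor any entity Maya controls holds any voting interest in Nordquist.
So before the transaction, Maya does not control Nordquist.
After the purchase, Maya's direct stake in Lumen rises to 25% + 17% = 42%.
Maya holds 42% of Lumen, so Maya controls Lumen.
Lumen holds 100% of Nordquist, so Maya controls Nordquist.
Maya did not control Nordquist before and does after, so the clause is triggered.

Yes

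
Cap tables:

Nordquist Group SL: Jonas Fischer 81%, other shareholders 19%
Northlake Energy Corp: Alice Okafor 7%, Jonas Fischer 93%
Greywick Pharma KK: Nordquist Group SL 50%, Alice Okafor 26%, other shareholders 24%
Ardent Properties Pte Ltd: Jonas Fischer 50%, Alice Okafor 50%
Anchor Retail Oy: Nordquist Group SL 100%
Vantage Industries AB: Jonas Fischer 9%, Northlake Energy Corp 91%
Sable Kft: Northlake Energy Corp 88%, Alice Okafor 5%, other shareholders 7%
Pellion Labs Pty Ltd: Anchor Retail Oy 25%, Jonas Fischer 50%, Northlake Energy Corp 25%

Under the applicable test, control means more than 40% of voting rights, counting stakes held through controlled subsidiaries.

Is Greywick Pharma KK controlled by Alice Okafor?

No

Alice holds 50% of Ardent, so Alice controls Ardent.
In Greywick, Alice's side holds only 26%, not > 40%.
So Alice does not control Greywick.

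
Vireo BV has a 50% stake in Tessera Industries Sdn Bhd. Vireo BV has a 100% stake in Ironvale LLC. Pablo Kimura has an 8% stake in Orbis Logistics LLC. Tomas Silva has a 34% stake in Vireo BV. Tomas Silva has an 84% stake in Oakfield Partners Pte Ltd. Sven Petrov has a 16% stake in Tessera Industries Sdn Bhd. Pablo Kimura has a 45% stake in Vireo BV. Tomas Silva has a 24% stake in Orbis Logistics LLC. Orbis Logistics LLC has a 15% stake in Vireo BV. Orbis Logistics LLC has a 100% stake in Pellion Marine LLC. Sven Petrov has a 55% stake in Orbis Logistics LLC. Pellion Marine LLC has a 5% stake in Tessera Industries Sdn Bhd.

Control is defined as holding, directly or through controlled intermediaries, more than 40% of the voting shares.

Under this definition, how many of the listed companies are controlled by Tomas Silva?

Tomas holds 84% of Oakfield, so Tomas controls Oakfield.
No other company's threshold is met.
Tomas controls 1 company.

1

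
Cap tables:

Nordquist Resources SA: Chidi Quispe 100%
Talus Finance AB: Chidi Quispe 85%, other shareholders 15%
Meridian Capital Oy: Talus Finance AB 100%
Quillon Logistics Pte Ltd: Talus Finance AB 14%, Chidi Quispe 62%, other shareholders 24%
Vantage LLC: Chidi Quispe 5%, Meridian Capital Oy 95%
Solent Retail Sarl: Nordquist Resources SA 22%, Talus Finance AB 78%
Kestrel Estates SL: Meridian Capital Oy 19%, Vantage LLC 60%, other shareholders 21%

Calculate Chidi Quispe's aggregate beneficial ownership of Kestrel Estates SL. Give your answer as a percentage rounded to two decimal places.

Chidi reaches Kestrel along 3 paths.
Via Talus → Meridian: 85% × 100% × 19% = 16.15%.
Via Vantage: 5% × 60% = 3%.
Via Talus → Meridian → Vantage: 85% × 100% × 95% × 60% = 48.45%.
Total: 16.15% + 3% + 48.45% = 67.6%.
Rounded: 67.60%.

67.60%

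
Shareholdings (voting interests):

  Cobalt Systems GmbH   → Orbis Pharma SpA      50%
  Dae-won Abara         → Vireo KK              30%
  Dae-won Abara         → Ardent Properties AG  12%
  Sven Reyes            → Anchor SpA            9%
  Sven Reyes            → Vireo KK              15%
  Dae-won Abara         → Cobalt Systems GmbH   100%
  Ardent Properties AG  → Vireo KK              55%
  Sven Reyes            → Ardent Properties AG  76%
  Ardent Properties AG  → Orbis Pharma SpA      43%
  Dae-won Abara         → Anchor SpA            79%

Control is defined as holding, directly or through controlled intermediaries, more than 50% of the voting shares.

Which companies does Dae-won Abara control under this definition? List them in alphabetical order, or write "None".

Anchor SpA, Cobalt Systems GmbH

Dae-won holds 79% of Anchor, so Dae-won controls Anchor.
Dae-won holds 100% of Cobalt, so Dae-won controls Cobalt.
No other company's threshold is met.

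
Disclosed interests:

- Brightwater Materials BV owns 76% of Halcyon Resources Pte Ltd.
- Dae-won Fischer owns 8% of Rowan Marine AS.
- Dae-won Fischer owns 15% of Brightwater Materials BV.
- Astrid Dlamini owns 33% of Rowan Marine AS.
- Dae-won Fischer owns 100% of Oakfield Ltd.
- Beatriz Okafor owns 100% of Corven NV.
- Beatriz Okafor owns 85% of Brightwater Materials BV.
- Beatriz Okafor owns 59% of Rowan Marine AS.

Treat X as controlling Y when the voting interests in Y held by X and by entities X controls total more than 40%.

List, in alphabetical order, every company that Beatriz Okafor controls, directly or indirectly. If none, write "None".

Brightwater Materials BV, Corven NV, Halcyon Resources Pte Ltd, Rowan Marine AS

Beatriz holds 59% of Rowan, so Beatriz controls Rowan.
Beatriz holds 85% of Brightwater, so Beatriz controls Brightwater.
Beatriz holds 100% of Corven, so Beatriz controls Corven.
Brightwater holds 76% of Halcyon, so Beatriz controls Halcyon.
No other company's threshold is met.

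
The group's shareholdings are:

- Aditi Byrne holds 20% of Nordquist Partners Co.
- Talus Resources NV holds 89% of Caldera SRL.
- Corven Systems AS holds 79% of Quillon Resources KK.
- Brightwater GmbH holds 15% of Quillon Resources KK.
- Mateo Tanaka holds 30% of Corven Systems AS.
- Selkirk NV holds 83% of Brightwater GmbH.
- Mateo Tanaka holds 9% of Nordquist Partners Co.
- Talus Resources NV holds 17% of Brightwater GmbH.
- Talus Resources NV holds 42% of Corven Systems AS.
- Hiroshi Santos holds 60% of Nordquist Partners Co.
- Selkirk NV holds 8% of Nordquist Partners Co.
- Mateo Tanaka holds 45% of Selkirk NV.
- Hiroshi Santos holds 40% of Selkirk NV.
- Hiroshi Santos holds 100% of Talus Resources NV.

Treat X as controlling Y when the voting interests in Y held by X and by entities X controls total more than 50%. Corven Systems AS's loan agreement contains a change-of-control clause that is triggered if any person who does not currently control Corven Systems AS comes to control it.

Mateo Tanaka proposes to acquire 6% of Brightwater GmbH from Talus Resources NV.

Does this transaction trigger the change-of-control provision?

The purchase adds only to Mateo's holdings (Talus's stake shrinks), so Mateo is the only person who could newly come to control Corven.
Mateo's largest direct stake is 45% in Selkirk, which does not meet the threshold, so Mateo controls no company.
In Corven, Mateo's side holds only 30%, not > 50%.
So before the transaction, Mateo does not control Corven.
After the purchase, Mateo holds 6% of Brightwater directly, and Talus's stake falls to 11%.
Mateo's side now holds 6% of Brightwater, not > 50%, so Mateo still does not control Brightwater.
After the transaction, Mateo's side holds 30% of Corven, not > 50%, so Mateo still does not control Corven.
No new person acquires control, so the clause is not triggered.

No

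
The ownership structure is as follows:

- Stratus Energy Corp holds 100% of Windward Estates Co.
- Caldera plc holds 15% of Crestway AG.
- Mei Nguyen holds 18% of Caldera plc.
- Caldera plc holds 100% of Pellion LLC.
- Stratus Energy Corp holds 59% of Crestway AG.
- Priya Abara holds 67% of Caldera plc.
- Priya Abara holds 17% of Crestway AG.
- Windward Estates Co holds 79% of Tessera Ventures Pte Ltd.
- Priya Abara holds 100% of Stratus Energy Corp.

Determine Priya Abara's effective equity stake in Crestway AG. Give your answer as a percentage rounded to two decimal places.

Priya reaches Crestway along 3 paths.
Via Caldera: 67% × 15% = 10.05%.
Via Stratus: 100% × 59% = 59%.
Direct stake: 17% = 17%.
Total: 10.05% + 59% + 17% = 86.05%.

86.05%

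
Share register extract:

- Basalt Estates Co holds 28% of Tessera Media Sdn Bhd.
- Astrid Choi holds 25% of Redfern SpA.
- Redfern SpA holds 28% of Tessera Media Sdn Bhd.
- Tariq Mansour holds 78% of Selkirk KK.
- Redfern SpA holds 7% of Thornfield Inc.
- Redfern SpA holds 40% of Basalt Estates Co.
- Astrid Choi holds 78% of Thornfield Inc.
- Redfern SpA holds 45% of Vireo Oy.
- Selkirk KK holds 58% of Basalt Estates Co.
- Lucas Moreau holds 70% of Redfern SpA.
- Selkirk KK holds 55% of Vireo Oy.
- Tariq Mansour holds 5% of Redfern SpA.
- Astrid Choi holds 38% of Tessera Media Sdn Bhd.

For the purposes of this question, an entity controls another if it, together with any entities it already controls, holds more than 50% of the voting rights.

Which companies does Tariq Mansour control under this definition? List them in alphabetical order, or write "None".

Basalt Estates Co, Selkirk KK, Vireo Oy

Tariq holds 78% of Selkirk, so Tariq controls Selkirk.
Selkirk holds 58% of Basalt, so Tariq controls Basalt.
Selkirk holds 55% of Vireo, so Tariq controls Vireo.
No other company's threshold is met.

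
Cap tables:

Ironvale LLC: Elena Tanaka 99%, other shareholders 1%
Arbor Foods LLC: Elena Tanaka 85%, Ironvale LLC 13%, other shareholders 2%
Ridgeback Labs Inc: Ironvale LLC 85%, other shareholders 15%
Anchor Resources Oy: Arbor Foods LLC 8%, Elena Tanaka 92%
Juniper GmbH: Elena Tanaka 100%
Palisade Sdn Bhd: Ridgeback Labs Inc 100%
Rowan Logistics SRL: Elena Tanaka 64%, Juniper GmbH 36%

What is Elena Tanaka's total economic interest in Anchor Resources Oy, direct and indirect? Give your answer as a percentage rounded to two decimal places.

Elena reaches Anchor along 3 paths.
Via Arbor: 85% × 8% = 6.8%.
Via Ironvale → Arbor: 99% × 13% × 8% = 1.0296%.
Direct stake: 92% = 92%.
Total: 6.8% + 1.0296% + 92% = 99.8296%.
Rounded: 99.83%.

99.83%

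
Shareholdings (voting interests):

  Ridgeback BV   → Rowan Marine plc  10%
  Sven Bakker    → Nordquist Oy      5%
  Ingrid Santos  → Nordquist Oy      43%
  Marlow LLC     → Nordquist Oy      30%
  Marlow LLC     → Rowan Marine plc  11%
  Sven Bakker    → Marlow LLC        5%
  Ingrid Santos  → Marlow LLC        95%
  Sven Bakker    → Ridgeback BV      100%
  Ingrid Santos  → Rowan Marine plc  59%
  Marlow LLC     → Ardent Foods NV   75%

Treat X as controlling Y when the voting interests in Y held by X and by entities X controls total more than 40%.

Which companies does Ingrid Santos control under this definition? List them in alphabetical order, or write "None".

Ingrid holds 95% of Marlow, so Ingrid controls Marlow.
Ingrid and Marlow together hold 43% + 30% = 73% of Nordquist, so Ingrid controls Nordquist.
Ingrid and Marlow together hold 59% + 11% = 70% of Rowan, so Ingrid controls Rowan.
Marlow holds 75% of Ardent, so Ingrid controls Ardent.
No other company's threshold is met.

Ardent Foods NV, Marlow LLC, Nordquist Oy, Rowan Marine plc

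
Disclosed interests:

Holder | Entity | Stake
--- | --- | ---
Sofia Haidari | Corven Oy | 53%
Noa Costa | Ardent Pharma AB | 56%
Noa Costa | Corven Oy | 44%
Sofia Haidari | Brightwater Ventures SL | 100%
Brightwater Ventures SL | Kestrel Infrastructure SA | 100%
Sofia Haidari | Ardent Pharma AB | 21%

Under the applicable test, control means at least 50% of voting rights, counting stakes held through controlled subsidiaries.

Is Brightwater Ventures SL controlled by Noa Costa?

Noa holds 56% of Ardent, so Noa controls Ardent.
Neither Noa nor any entity Noa controls holds any voting interest in Brightwater.
So Noa does not control Brightwater.

No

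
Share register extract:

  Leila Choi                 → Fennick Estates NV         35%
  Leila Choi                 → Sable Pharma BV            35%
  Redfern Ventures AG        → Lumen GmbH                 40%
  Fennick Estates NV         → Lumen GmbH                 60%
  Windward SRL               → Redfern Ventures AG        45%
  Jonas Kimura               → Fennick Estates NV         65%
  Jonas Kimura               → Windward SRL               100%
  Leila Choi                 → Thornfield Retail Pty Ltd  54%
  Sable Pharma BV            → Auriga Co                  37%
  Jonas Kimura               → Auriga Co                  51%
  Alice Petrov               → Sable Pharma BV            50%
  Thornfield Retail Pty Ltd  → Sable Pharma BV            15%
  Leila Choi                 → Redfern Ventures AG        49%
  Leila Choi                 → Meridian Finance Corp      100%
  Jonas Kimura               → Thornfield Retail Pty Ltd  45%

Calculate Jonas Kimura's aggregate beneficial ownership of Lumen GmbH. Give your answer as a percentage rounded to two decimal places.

57.00%

Jonas reaches Lumen along 2 paths.
Via Fennick: 65% × 60% = 39%.
Via Windward → Redfern: 100% × 45% × 40% = 18%.
Total: 39% + 18% = 57%.
Rounded: 57.00%.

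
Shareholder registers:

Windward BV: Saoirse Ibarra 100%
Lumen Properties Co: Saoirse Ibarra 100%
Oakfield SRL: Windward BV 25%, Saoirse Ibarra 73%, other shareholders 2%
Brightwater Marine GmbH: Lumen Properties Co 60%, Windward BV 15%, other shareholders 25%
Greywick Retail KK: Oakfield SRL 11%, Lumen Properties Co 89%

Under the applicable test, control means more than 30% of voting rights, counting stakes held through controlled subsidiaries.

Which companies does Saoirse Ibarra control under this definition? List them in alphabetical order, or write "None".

Brightwater Marine GmbH, Greywick Retail KK, Lumen Properties Co, Oakfield SRL, Windward BV

Saoirse holds 100% of Windward, so Saoirse controls Windward.
Saoirse holds 100% of Lumen, so Saoirse controls Lumen.
Windward and Saoirse together hold 25% + 73% = 98% of Oakfield, so Saoirse controls Oakfield.
Lumen and Windward together hold 60% + 15% = 75% of Brightwater, so Saoirse controls Brightwater.
Oakfield and Lumen together hold 11% + 89% = 100% of Greywick, so Saoirse controls Greywick.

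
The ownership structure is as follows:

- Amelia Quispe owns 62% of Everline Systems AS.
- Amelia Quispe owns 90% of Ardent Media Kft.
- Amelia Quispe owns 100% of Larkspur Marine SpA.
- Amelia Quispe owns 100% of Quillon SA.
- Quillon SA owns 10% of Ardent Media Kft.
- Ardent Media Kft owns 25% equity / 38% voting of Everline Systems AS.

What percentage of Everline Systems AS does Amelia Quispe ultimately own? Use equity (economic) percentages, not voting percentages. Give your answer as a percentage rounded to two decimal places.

Amelia reaches Everline along 3 paths.
Direct stake: 62% = 62%.
Via Ardent: 90% × 25% = 22.5%.
Via Quillon → Ardent: 100% × 10% × 25% = 2.5%.
Total: 62% + 22.5% + 2.5% = 87%.
Rounded: 87.00%.

87.00%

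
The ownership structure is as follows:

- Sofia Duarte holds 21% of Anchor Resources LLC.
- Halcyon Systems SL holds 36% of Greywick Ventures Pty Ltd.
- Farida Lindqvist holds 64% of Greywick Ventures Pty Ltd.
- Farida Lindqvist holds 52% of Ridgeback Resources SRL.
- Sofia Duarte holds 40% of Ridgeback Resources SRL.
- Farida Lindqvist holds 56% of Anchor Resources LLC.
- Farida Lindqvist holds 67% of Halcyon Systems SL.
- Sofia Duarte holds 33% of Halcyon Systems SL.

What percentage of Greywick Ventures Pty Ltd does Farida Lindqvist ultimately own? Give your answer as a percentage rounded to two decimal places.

88.12%

Farida reaches Greywick along 2 paths.
Via Halcyon: 67% × 36% = 24.12%.
Direct stake: 64% = 64%.
Total: 24.12% + 64% = 88.12%.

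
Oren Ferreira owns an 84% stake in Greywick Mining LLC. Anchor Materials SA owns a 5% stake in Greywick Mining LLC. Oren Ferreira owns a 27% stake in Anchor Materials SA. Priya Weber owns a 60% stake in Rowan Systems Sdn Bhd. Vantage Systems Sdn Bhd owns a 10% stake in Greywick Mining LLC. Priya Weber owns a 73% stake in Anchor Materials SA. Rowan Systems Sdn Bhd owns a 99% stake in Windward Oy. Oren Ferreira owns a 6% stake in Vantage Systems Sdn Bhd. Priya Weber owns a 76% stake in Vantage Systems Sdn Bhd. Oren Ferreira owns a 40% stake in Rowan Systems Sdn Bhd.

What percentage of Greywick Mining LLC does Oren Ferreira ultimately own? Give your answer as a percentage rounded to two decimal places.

85.95%

Oren reaches Greywick along 3 paths.
Via Anchor: 27% × 5% = 1.35%.
Via Vantage: 6% × 10% = 0.6%.
Direct stake: 84% = 84%.
Total: 1.35% + 0.6% + 84% = 85.95%.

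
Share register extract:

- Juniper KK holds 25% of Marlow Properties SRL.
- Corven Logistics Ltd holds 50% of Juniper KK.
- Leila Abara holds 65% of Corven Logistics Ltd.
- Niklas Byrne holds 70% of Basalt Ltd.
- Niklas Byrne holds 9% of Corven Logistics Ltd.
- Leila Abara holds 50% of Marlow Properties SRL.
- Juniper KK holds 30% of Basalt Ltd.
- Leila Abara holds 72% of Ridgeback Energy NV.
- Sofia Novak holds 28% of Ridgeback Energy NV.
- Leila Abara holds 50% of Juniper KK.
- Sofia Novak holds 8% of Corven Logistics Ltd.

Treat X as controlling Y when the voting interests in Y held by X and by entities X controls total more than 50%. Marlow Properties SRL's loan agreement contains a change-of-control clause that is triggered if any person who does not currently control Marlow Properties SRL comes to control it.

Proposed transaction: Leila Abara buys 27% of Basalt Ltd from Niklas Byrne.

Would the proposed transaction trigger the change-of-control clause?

The purchase adds only to Leila's holdings (Niklas's stake shrinks), so Leila is the only person who could newly come to control Marlow.
Leila holds 65% of Corven, so Leila controls Corven.
Corven and Leila together hold 50% + 50% = 100% of Juniper, so Leila controls Juniper.
Juniper and Leila together hold 25% + 50% = 75% of Marlow, so Leila controls Marlow.
So Leila already controls Marlow before the transaction.
After the purchase, Leila holds 27% of Basalt directly, and Niklas's stake falls to 43%.
Leila controlled Marlow already, so this is not a new person acquiring control; every other person's position is unchanged or reduced.
No new person acquires control, so the clause is not triggered.

No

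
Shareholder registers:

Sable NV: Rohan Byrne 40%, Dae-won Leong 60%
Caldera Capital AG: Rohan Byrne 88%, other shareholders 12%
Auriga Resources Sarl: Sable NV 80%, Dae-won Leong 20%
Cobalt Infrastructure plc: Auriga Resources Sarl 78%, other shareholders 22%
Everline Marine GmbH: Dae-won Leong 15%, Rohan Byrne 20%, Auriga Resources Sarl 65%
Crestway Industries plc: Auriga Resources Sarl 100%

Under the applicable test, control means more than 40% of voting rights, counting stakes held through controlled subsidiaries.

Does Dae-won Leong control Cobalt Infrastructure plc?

Dae-won holds 60% of Sable, so Dae-won controls Sable.
Sable and Dae-won together hold 80% + 20% = 100% of Auriga, so Dae-won controls Auriga.
Auriga holds 78% of Cobalt, so Dae-won controls Cobalt.

Yes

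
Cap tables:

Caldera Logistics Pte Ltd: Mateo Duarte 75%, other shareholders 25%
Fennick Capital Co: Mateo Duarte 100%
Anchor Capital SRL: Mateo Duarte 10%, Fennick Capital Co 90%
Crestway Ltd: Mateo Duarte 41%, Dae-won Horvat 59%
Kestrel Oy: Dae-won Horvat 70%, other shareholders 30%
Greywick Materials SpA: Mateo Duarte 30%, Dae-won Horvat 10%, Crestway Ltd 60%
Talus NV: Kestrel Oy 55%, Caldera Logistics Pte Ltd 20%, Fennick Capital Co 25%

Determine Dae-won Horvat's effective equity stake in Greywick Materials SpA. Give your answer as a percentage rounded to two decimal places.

Dae-won reaches Greywick along 2 paths.
Direct stake: 10% = 10%.
Via Crestway: 59% × 60% = 35.4%.
Total: 10% + 35.4% = 45.4%.
Rounded: 45.40%.

45.40%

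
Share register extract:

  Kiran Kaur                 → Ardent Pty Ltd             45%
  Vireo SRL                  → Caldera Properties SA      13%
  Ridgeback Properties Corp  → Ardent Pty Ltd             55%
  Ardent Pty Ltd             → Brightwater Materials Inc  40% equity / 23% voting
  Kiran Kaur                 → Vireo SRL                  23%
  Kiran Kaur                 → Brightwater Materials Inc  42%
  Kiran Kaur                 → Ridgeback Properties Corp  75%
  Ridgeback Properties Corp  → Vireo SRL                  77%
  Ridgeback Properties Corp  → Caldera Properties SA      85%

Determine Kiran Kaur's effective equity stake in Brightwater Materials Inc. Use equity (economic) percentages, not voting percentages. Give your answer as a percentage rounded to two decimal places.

76.50%

Kiran reaches Brightwater along 3 paths.
Via Ridgeback → Ardent: 75% × 55% × 40% = 16.5%.
Via Ardent: 45% × 40% = 18%.
Direct stake: 42% = 42%.
Total: 16.5% + 18% + 42% = 76.5%.
Rounded: 76.50%.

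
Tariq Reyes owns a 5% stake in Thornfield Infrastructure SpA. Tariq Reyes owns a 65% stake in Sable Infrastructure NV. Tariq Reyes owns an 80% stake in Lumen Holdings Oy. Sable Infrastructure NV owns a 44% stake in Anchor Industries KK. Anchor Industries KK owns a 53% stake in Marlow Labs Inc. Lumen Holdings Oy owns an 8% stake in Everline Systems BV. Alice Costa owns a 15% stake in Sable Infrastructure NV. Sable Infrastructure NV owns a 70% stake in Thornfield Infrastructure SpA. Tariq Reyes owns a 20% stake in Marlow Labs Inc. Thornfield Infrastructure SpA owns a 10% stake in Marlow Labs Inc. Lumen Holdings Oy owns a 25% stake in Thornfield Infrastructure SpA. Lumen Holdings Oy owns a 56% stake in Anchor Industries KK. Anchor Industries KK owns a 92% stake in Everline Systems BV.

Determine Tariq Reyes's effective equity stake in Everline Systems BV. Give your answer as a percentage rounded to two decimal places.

73.93%

Tariq reaches Everline along 3 paths.
Via Sable → Anchor: 65% × 44% × 92% = 26.312%.
Via Lumen → Anchor: 80% × 56% × 92% = 41.216%.
Via Lumen: 80% × 8% = 6.4%.
Total: 26.312% + 41.216% + 6.4% = 73.928%.
Rounded: 73.93%.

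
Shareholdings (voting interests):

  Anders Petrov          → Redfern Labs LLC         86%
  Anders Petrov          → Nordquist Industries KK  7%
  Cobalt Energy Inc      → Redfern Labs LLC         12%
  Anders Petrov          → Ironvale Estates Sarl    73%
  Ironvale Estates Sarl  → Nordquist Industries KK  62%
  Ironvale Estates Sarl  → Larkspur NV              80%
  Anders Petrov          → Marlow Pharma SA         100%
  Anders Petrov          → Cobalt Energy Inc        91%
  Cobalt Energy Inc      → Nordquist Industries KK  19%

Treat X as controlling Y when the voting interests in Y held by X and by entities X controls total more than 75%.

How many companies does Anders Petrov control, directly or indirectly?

Anders holds 100% of Marlow, so Anders controls Marlow.
Anders holds 91% of Cobalt, so Anders controls Cobalt.
Anders and Cobalt together hold 86% + 12% = 98% of Redfern, so Anders controls Redfern.
No other company's threshold is met.
Anders controls 3 companies.

3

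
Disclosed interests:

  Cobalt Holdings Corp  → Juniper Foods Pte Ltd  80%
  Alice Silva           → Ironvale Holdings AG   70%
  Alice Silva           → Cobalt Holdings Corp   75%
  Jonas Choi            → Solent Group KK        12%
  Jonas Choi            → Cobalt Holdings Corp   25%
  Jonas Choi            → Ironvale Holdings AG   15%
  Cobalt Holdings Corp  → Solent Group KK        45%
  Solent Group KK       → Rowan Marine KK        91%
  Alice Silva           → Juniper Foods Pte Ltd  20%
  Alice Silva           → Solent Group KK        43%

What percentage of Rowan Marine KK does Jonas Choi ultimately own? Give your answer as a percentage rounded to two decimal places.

Jonas reaches Rowan along 2 paths.
Via Solent: 12% × 91% = 10.92%.
Via Cobalt → Solent: 25% × 45% × 91% = 10.2375%.
Total: 10.92% + 10.2375% = 21.1575%.
Rounded: 21.16%.

21.16%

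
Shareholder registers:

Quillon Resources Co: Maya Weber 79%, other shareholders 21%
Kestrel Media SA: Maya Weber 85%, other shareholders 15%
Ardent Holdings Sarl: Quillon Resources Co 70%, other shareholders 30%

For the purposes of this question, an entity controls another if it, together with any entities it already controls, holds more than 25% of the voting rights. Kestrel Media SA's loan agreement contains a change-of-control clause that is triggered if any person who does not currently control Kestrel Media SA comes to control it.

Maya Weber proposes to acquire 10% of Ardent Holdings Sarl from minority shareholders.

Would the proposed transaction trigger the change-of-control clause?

No

The purchase changes only Maya's holdings, so Maya is the only person who could newly come to control Kestrel.
Maya holds 85% of Kestrel, so Maya controls Kestrel.
So Maya already controls Kestrel before the transaction.
After the purchase, Maya holds 10% of Ardent directly.
Maya controlled Kestrel already, so this is not a new person acquiring control; every other person's position is unchanged or reduced.
No new person acquires control, so the clause is not triggered.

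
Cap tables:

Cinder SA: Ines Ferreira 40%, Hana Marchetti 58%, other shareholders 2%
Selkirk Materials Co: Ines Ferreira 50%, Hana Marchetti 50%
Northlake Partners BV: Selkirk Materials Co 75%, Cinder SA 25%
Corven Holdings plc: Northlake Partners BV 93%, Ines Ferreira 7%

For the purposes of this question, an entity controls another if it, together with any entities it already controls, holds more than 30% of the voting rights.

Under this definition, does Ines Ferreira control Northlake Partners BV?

Ines holds 40% of Cinder, so Ines controls Cinder.
Ines holds 50% of Selkirk, so Ines controls Selkirk.
Selkirk and Cinder together hold 75% + 25% = 100% of Northlake, so Ines controls Northlake.

Yes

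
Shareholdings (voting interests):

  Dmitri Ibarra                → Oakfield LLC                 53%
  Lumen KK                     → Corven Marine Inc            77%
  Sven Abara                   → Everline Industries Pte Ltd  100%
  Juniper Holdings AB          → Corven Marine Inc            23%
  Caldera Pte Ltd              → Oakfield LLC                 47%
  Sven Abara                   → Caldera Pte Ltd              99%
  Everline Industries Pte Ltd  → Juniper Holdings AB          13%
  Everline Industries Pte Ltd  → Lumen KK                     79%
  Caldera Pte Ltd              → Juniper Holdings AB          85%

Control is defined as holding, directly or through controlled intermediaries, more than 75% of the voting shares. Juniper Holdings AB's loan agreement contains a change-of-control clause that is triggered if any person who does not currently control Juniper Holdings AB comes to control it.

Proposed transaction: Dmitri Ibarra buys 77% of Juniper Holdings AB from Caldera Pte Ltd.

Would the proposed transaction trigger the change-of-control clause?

The purchase adds only to Dmitri's holdings (Caldera's stake shrinks), so Dmitri is the only person who could newly come to control Juniper.
Dmitri's largest direct stake is 53% in Oakfield, which does not meet the threshold, so Dmitri controls no company.
Neither Dmitri nor any entity Dmitri controls holds any voting interest in Juniper.
So before the transaction, Dmitri does not control Juniper.
After the purchase, Dmitri holds 77% of Juniper directly, and Caldera's stake falls to 8%.
Dmitri holds 77% of Juniper, so Dmitri controls Juniper.
Dmitri did not control Juniper before and does after, so the clause is triggered.

Yes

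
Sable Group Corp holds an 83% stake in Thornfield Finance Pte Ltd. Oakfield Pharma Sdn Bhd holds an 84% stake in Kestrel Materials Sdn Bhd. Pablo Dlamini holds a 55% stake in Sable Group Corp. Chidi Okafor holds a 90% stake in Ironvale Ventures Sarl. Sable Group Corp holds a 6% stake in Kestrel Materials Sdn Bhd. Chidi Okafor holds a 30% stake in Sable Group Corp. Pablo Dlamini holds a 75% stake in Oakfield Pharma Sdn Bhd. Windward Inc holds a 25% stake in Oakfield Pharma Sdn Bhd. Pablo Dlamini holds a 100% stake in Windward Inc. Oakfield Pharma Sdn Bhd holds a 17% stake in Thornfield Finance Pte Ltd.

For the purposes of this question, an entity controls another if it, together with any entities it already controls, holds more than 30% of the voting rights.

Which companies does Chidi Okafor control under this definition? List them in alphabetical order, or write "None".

Ironvale Ventures Sarl

Chidi holds 90% of Ironvale, so Chidi controls Ironvale.
No other company's threshold is met.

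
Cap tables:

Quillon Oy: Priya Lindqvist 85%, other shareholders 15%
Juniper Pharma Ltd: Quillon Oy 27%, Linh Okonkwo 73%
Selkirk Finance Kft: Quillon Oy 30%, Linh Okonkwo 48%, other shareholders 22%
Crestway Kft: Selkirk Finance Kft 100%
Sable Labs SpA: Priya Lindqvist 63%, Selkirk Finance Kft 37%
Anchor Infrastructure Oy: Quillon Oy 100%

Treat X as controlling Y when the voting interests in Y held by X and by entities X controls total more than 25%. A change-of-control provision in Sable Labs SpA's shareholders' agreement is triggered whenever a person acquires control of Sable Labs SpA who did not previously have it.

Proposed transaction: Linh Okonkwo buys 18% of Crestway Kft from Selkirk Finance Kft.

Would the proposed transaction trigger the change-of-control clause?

No

The purchase adds only to Linh's holdings (Selkirk's stake shrinks), so Linh is the only person who could newly come to control Sable.
Linh holds 48% of Selkirk, so Linh controls Selkirk.
Selkirk holds 37% of Sable, so Linh controls Sable.
So Linh already controls Sable before the transaction.
After the purchase, Linh holds 18% of Crestway directly, and Selkirk's stake falls to 82%.
Linh controlled Sable already, so this is not a new person acquiring control; every other person's position is unchanged or reduced.
No new person acquires control, so the clause is not triggered.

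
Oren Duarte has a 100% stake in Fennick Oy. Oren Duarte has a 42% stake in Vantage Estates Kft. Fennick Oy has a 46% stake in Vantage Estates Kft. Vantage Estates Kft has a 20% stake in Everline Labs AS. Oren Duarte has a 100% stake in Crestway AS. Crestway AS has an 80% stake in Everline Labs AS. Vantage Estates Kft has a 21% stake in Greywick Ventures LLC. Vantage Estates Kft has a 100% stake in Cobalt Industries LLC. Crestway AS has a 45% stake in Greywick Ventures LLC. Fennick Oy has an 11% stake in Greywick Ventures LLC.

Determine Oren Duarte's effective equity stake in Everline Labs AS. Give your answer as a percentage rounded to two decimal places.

97.60%

Oren reaches Everline along 3 paths.
Via Fennick → Vantage: 100% × 46% × 20% = 9.2%.
Via Vantage: 42% × 20% = 8.4%.
Via Crestway: 100% × 80% = 80%.
Total: 9.2% + 8.4% + 80% = 97.6%.
Rounded: 97.60%.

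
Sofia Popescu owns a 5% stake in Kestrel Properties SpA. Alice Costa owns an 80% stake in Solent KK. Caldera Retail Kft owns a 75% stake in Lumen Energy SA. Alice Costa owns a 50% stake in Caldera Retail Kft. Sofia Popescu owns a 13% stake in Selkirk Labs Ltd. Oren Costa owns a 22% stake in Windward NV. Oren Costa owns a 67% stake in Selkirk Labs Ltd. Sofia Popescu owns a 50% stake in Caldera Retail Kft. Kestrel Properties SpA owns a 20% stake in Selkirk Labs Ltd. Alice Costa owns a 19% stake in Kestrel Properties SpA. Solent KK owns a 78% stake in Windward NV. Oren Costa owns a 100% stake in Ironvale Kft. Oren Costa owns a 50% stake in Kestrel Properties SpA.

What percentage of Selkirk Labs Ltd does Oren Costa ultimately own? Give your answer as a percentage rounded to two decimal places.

Oren reaches Selkirk along 2 paths.
Direct stake: 67% = 67%.
Via Kestrel: 50% × 20% = 10%.
Total: 67% + 10% = 77%.
Rounded: 77.00%.

77.00%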